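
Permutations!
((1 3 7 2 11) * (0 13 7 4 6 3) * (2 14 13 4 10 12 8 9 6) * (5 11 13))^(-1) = (0 1 11 5 14 7 13 2 4)(3 6 9 8 12 10)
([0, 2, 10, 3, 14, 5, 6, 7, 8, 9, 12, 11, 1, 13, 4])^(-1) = [0, 12, 1, 3, 14, 5, 6, 7, 8, 9, 2, 11, 10, 13, 4]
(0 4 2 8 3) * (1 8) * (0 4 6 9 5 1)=(0 6 9 5 1 8 3 4 2)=[6, 8, 0, 4, 2, 1, 9, 7, 3, 5]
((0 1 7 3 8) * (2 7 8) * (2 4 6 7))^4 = (0 1 8)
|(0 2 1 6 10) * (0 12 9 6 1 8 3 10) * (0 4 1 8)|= |(0 2)(1 8 3 10 12 9 6 4)|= 8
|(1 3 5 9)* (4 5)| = 5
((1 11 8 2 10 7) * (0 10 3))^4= ((0 10 7 1 11 8 2 3))^4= (0 11)(1 3)(2 7)(8 10)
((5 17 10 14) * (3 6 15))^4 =((3 6 15)(5 17 10 14))^4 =(17)(3 6 15)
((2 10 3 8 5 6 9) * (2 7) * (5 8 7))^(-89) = ((2 10 3 7)(5 6 9))^(-89) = (2 7 3 10)(5 6 9)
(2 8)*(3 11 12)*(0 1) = (0 1)(2 8)(3 11 12) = [1, 0, 8, 11, 4, 5, 6, 7, 2, 9, 10, 12, 3]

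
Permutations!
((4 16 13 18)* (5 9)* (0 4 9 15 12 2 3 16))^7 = (0 4)(2 15 9 13 3 12 5 18 16)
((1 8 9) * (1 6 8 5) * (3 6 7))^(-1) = (1 5)(3 7 9 8 6)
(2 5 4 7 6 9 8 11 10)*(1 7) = [0, 7, 5, 3, 1, 4, 9, 6, 11, 8, 2, 10] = (1 7 6 9 8 11 10 2 5 4)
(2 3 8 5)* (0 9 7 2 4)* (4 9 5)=(0 5 9 7 2 3 8 4)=[5, 1, 3, 8, 0, 9, 6, 2, 4, 7]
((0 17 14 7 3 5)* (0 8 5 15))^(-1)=(0 15 3 7 14 17)(5 8)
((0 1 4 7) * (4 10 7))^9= (0 1 10 7)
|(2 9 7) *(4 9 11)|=5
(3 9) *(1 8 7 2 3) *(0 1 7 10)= (0 1 8 10)(2 3 9 7)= [1, 8, 3, 9, 4, 5, 6, 2, 10, 7, 0]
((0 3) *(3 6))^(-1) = (0 3 6)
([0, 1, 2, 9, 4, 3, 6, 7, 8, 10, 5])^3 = [0, 1, 2, 5, 4, 10, 6, 7, 8, 3, 9]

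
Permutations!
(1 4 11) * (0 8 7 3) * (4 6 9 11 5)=(0 8 7 3)(1 6 9 11)(4 5)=[8, 6, 2, 0, 5, 4, 9, 3, 7, 11, 10, 1]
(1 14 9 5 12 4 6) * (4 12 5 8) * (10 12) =(1 14 9 8 4 6)(10 12) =[0, 14, 2, 3, 6, 5, 1, 7, 4, 8, 12, 11, 10, 13, 9]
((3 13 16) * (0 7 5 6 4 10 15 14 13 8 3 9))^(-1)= ((0 7 5 6 4 10 15 14 13 16 9)(3 8))^(-1)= (0 9 16 13 14 15 10 4 6 5 7)(3 8)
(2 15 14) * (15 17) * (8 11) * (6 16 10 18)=[0, 1, 17, 3, 4, 5, 16, 7, 11, 9, 18, 8, 12, 13, 2, 14, 10, 15, 6]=(2 17 15 14)(6 16 10 18)(8 11)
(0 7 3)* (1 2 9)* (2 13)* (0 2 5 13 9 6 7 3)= (0 3 2 6 7)(1 9)(5 13)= [3, 9, 6, 2, 4, 13, 7, 0, 8, 1, 10, 11, 12, 5]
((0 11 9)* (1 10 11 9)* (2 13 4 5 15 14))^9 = (0 9)(2 5)(4 14)(13 15) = ((0 9)(1 10 11)(2 13 4 5 15 14))^9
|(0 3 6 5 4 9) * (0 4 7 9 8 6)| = |(0 3)(4 8 6 5 7 9)| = 6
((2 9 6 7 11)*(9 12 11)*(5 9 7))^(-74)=(2 12 11)(5 9 6)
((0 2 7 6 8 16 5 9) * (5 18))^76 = ((0 2 7 6 8 16 18 5 9))^76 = (0 8 9 6 5 7 18 2 16)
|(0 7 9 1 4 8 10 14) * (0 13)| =9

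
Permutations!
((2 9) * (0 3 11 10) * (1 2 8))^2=(0 11)(1 9)(2 8)(3 10)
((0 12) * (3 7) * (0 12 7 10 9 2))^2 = ((12)(0 7 3 10 9 2))^2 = (12)(0 3 9)(2 7 10)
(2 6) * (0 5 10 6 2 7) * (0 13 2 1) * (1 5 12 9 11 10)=(0 12 9 11 10 6 7 13 2 5 1)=[12, 0, 5, 3, 4, 1, 7, 13, 8, 11, 6, 10, 9, 2]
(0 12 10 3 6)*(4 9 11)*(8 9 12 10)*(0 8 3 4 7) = (0 10 4 12 3 6 8 9 11 7) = [10, 1, 2, 6, 12, 5, 8, 0, 9, 11, 4, 7, 3]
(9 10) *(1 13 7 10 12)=(1 13 7 10 9 12)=[0, 13, 2, 3, 4, 5, 6, 10, 8, 12, 9, 11, 1, 7]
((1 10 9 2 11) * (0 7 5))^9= ((0 7 5)(1 10 9 2 11))^9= (1 11 2 9 10)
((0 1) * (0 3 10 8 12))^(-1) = ((0 1 3 10 8 12))^(-1) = (0 12 8 10 3 1)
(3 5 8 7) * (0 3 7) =(0 3 5 8) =[3, 1, 2, 5, 4, 8, 6, 7, 0]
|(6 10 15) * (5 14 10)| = |(5 14 10 15 6)| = 5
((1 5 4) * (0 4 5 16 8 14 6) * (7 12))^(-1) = ((0 4 1 16 8 14 6)(7 12))^(-1) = (0 6 14 8 16 1 4)(7 12)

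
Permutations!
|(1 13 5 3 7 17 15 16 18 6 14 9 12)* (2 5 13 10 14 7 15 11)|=10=|(1 10 14 9 12)(2 5 3 15 16 18 6 7 17 11)|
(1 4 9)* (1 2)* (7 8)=(1 4 9 2)(7 8)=[0, 4, 1, 3, 9, 5, 6, 8, 7, 2]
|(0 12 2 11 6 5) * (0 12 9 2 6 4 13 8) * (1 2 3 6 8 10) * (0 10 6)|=|(0 9 3)(1 2 11 4 13 6 5 12 8 10)|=30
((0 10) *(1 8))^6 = ((0 10)(1 8))^6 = (10)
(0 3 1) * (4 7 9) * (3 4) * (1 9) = (0 4 7 1)(3 9) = [4, 0, 2, 9, 7, 5, 6, 1, 8, 3]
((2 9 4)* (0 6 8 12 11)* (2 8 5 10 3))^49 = ((0 6 5 10 3 2 9 4 8 12 11))^49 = (0 2 11 3 12 10 8 5 4 6 9)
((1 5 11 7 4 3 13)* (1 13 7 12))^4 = ((13)(1 5 11 12)(3 7 4))^4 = (13)(3 7 4)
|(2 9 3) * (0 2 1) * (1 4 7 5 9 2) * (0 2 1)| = 10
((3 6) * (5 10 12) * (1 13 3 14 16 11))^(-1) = (1 11 16 14 6 3 13)(5 12 10)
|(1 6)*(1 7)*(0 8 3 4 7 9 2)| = 9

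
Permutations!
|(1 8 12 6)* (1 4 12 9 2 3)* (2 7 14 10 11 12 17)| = 13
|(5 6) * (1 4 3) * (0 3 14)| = 10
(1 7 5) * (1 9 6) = (1 7 5 9 6) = [0, 7, 2, 3, 4, 9, 1, 5, 8, 6]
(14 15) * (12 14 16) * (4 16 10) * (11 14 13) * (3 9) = (3 9)(4 16 12 13 11 14 15 10) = [0, 1, 2, 9, 16, 5, 6, 7, 8, 3, 4, 14, 13, 11, 15, 10, 12]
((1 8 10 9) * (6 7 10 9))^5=((1 8 9)(6 7 10))^5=(1 9 8)(6 10 7)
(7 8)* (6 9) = [0, 1, 2, 3, 4, 5, 9, 8, 7, 6] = (6 9)(7 8)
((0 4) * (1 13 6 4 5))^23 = ((0 5 1 13 6 4))^23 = (0 4 6 13 1 5)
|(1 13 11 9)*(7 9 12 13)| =3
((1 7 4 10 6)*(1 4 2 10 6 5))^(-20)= (10)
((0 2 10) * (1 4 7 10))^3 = (0 4)(1 10)(2 7)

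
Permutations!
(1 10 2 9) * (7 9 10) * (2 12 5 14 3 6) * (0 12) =[12, 7, 10, 6, 4, 14, 2, 9, 8, 1, 0, 11, 5, 13, 3] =(0 12 5 14 3 6 2 10)(1 7 9)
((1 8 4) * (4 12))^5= (1 8 12 4)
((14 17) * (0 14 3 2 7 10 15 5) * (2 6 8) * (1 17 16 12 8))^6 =(0 7 16 15 8)(1 3)(2 14 10 12 5)(6 17)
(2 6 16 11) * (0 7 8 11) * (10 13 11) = (0 7 8 10 13 11 2 6 16) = [7, 1, 6, 3, 4, 5, 16, 8, 10, 9, 13, 2, 12, 11, 14, 15, 0]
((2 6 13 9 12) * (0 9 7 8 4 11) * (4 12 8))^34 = ((0 9 8 12 2 6 13 7 4 11))^34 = (0 2 4 8 13)(6 11 12 7 9)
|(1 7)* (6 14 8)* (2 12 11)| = 6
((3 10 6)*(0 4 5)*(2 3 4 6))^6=(10)(0 4)(5 6)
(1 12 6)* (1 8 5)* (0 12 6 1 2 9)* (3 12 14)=(0 14 3 12 1 6 8 5 2 9)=[14, 6, 9, 12, 4, 2, 8, 7, 5, 0, 10, 11, 1, 13, 3]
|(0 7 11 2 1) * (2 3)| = 6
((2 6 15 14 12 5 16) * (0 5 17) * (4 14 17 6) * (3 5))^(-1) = (0 17 15 6 12 14 4 2 16 5 3)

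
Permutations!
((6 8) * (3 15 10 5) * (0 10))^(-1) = (0 15 3 5 10)(6 8)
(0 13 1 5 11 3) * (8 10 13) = (0 8 10 13 1 5 11 3) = [8, 5, 2, 0, 4, 11, 6, 7, 10, 9, 13, 3, 12, 1]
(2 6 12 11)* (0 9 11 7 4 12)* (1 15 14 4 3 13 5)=[9, 15, 6, 13, 12, 1, 0, 3, 8, 11, 10, 2, 7, 5, 4, 14]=(0 9 11 2 6)(1 15 14 4 12 7 3 13 5)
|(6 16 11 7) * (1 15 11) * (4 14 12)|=6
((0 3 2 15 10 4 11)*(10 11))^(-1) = (0 11 15 2 3)(4 10) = ((0 3 2 15 11)(4 10))^(-1)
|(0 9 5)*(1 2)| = |(0 9 5)(1 2)| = 6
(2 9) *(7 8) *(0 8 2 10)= (0 8 7 2 9 10)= [8, 1, 9, 3, 4, 5, 6, 2, 7, 10, 0]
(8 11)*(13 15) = [0, 1, 2, 3, 4, 5, 6, 7, 11, 9, 10, 8, 12, 15, 14, 13] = (8 11)(13 15)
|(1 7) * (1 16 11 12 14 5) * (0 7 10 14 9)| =12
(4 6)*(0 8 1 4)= (0 8 1 4 6)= [8, 4, 2, 3, 6, 5, 0, 7, 1]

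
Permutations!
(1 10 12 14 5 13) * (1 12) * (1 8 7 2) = [0, 10, 1, 3, 4, 13, 6, 2, 7, 9, 8, 11, 14, 12, 5] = (1 10 8 7 2)(5 13 12 14)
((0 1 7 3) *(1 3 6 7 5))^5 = (0 3)(1 5)(6 7)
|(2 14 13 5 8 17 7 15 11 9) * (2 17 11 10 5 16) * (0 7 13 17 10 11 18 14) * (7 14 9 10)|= 24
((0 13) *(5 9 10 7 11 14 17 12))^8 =(17)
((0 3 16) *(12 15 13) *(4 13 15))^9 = (16)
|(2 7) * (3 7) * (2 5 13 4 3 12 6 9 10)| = |(2 12 6 9 10)(3 7 5 13 4)| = 5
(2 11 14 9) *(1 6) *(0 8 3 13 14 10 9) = (0 8 3 13 14)(1 6)(2 11 10 9) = [8, 6, 11, 13, 4, 5, 1, 7, 3, 2, 9, 10, 12, 14, 0]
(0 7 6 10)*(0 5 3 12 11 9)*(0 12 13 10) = (0 7 6)(3 13 10 5)(9 12 11) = [7, 1, 2, 13, 4, 3, 0, 6, 8, 12, 5, 9, 11, 10]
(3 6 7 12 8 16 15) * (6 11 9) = (3 11 9 6 7 12 8 16 15) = [0, 1, 2, 11, 4, 5, 7, 12, 16, 6, 10, 9, 8, 13, 14, 3, 15]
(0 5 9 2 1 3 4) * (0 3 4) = (0 5 9 2 1 4 3) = [5, 4, 1, 0, 3, 9, 6, 7, 8, 2]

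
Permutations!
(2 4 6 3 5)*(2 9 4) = [0, 1, 2, 5, 6, 9, 3, 7, 8, 4] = (3 5 9 4 6)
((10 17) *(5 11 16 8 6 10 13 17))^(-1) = (5 10 6 8 16 11)(13 17)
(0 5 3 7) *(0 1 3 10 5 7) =(0 7 1 3)(5 10) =[7, 3, 2, 0, 4, 10, 6, 1, 8, 9, 5]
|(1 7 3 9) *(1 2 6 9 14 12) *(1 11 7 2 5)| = 5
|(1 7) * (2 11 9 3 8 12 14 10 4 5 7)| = 12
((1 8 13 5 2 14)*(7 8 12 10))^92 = (1 10 8 5 14 12 7 13 2)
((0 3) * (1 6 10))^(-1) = (0 3)(1 10 6)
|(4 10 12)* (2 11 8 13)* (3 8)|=15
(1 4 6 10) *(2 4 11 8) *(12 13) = [0, 11, 4, 3, 6, 5, 10, 7, 2, 9, 1, 8, 13, 12] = (1 11 8 2 4 6 10)(12 13)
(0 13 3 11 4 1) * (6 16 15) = (0 13 3 11 4 1)(6 16 15) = [13, 0, 2, 11, 1, 5, 16, 7, 8, 9, 10, 4, 12, 3, 14, 6, 15]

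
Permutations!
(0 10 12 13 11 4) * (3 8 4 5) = (0 10 12 13 11 5 3 8 4) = [10, 1, 2, 8, 0, 3, 6, 7, 4, 9, 12, 5, 13, 11]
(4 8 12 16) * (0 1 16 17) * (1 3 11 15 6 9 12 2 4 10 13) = (0 3 11 15 6 9 12 17)(1 16 10 13)(2 4 8) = [3, 16, 4, 11, 8, 5, 9, 7, 2, 12, 13, 15, 17, 1, 14, 6, 10, 0]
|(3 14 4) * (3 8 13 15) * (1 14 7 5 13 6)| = 5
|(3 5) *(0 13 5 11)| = |(0 13 5 3 11)| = 5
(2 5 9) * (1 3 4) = (1 3 4)(2 5 9) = [0, 3, 5, 4, 1, 9, 6, 7, 8, 2]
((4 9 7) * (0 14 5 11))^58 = (0 5)(4 9 7)(11 14)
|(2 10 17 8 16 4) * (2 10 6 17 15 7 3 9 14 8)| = 9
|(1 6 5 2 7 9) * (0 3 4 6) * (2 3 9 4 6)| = 3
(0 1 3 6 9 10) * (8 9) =(0 1 3 6 8 9 10) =[1, 3, 2, 6, 4, 5, 8, 7, 9, 10, 0]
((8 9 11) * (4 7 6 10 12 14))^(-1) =(4 14 12 10 6 7)(8 11 9)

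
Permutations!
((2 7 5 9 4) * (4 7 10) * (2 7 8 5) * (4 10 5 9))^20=(10)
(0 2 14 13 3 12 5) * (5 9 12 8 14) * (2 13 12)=(0 13 3 8 14 12 9 2 5)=[13, 1, 5, 8, 4, 0, 6, 7, 14, 2, 10, 11, 9, 3, 12]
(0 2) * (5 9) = (0 2)(5 9) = [2, 1, 0, 3, 4, 9, 6, 7, 8, 5]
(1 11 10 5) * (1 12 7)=(1 11 10 5 12 7)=[0, 11, 2, 3, 4, 12, 6, 1, 8, 9, 5, 10, 7]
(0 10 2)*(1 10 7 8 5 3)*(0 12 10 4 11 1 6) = (0 7 8 5 3 6)(1 4 11)(2 12 10) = [7, 4, 12, 6, 11, 3, 0, 8, 5, 9, 2, 1, 10]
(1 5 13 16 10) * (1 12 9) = (1 5 13 16 10 12 9) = [0, 5, 2, 3, 4, 13, 6, 7, 8, 1, 12, 11, 9, 16, 14, 15, 10]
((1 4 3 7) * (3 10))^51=((1 4 10 3 7))^51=(1 4 10 3 7)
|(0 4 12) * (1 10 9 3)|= 12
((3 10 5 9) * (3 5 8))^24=(10)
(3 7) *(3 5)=(3 7 5)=[0, 1, 2, 7, 4, 3, 6, 5]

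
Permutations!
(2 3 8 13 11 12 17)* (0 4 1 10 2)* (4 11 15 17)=(0 11 12 4 1 10 2 3 8 13 15 17)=[11, 10, 3, 8, 1, 5, 6, 7, 13, 9, 2, 12, 4, 15, 14, 17, 16, 0]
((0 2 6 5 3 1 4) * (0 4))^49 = ((0 2 6 5 3 1))^49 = (0 2 6 5 3 1)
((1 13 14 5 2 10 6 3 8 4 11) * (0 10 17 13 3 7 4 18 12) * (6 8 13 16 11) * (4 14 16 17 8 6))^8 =((0 10 6 7 14 5 2 8 18 12)(1 3 13 16 11))^8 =(0 18 2 14 6)(1 16 3 11 13)(5 7 10 12 8)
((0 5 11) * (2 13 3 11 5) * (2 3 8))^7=(0 3 11)(2 13 8)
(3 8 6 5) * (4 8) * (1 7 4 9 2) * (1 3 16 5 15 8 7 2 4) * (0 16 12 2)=(0 16 5 12 2 3 9 4 7 1)(6 15 8)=[16, 0, 3, 9, 7, 12, 15, 1, 6, 4, 10, 11, 2, 13, 14, 8, 5]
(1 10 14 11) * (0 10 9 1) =(0 10 14 11)(1 9) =[10, 9, 2, 3, 4, 5, 6, 7, 8, 1, 14, 0, 12, 13, 11]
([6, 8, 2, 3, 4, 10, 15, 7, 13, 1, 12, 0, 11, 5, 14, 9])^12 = (0 6 15 9 1 8 13 5 10 12 11)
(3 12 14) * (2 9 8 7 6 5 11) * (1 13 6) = (1 13 6 5 11 2 9 8 7)(3 12 14) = [0, 13, 9, 12, 4, 11, 5, 1, 7, 8, 10, 2, 14, 6, 3]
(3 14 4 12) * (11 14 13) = (3 13 11 14 4 12) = [0, 1, 2, 13, 12, 5, 6, 7, 8, 9, 10, 14, 3, 11, 4]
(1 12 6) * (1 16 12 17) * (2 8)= [0, 17, 8, 3, 4, 5, 16, 7, 2, 9, 10, 11, 6, 13, 14, 15, 12, 1]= (1 17)(2 8)(6 16 12)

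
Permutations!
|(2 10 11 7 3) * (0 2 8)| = |(0 2 10 11 7 3 8)| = 7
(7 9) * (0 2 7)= (0 2 7 9)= [2, 1, 7, 3, 4, 5, 6, 9, 8, 0]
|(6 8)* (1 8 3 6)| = 2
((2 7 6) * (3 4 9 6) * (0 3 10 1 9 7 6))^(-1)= ((0 3 4 7 10 1 9)(2 6))^(-1)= (0 9 1 10 7 4 3)(2 6)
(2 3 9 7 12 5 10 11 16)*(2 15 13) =(2 3 9 7 12 5 10 11 16 15 13) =[0, 1, 3, 9, 4, 10, 6, 12, 8, 7, 11, 16, 5, 2, 14, 13, 15]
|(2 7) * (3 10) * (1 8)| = 2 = |(1 8)(2 7)(3 10)|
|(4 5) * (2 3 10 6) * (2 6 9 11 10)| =6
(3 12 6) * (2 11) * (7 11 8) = (2 8 7 11)(3 12 6) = [0, 1, 8, 12, 4, 5, 3, 11, 7, 9, 10, 2, 6]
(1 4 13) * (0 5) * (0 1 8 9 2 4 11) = (0 5 1 11)(2 4 13 8 9) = [5, 11, 4, 3, 13, 1, 6, 7, 9, 2, 10, 0, 12, 8]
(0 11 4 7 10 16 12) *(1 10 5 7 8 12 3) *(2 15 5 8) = (0 11 4 2 15 5 7 8 12)(1 10 16 3) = [11, 10, 15, 1, 2, 7, 6, 8, 12, 9, 16, 4, 0, 13, 14, 5, 3]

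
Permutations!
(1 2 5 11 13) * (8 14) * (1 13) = (1 2 5 11)(8 14) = [0, 2, 5, 3, 4, 11, 6, 7, 14, 9, 10, 1, 12, 13, 8]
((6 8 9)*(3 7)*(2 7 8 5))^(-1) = ((2 7 3 8 9 6 5))^(-1) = (2 5 6 9 8 3 7)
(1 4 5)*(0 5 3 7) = (0 5 1 4 3 7) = [5, 4, 2, 7, 3, 1, 6, 0]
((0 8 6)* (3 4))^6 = ((0 8 6)(3 4))^6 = (8)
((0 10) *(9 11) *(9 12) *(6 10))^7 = (0 6 10)(9 11 12)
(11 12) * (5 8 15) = (5 8 15)(11 12) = [0, 1, 2, 3, 4, 8, 6, 7, 15, 9, 10, 12, 11, 13, 14, 5]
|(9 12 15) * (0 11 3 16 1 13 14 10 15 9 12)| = |(0 11 3 16 1 13 14 10 15 12 9)| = 11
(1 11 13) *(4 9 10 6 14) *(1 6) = (1 11 13 6 14 4 9 10) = [0, 11, 2, 3, 9, 5, 14, 7, 8, 10, 1, 13, 12, 6, 4]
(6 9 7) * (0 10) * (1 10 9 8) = (0 9 7 6 8 1 10) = [9, 10, 2, 3, 4, 5, 8, 6, 1, 7, 0]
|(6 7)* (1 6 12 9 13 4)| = 7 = |(1 6 7 12 9 13 4)|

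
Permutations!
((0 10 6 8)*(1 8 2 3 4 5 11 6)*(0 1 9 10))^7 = (1 8)(2 3 4 5 11 6)(9 10)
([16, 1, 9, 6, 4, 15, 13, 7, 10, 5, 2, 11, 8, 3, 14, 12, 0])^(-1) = [16, 1, 10, 13, 4, 9, 3, 7, 12, 2, 8, 11, 15, 6, 14, 5, 0]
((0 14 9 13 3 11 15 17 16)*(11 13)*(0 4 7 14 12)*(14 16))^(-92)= ((0 12)(3 13)(4 7 16)(9 11 15 17 14))^(-92)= (4 7 16)(9 17 11 14 15)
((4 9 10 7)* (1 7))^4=((1 7 4 9 10))^4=(1 10 9 4 7)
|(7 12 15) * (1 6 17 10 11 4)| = 6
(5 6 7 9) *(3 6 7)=[0, 1, 2, 6, 4, 7, 3, 9, 8, 5]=(3 6)(5 7 9)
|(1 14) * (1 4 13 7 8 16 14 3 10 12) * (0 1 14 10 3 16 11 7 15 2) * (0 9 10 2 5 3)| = |(0 1 16 2 9 10 12 14 4 13 15 5 3)(7 8 11)| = 39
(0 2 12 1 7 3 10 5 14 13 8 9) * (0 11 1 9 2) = (1 7 3 10 5 14 13 8 2 12 9 11) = [0, 7, 12, 10, 4, 14, 6, 3, 2, 11, 5, 1, 9, 8, 13]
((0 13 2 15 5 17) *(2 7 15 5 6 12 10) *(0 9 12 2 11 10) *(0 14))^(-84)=((0 13 7 15 6 2 5 17 9 12 14)(10 11))^(-84)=(0 6 9 13 2 12 7 5 14 15 17)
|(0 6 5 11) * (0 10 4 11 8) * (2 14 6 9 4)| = 10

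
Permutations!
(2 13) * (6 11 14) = (2 13)(6 11 14) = [0, 1, 13, 3, 4, 5, 11, 7, 8, 9, 10, 14, 12, 2, 6]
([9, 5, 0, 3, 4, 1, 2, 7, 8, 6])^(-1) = [2, 5, 6, 3, 4, 1, 9, 7, 8, 0]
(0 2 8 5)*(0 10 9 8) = (0 2)(5 10 9 8) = [2, 1, 0, 3, 4, 10, 6, 7, 5, 8, 9]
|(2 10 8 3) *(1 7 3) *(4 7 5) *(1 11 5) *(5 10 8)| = 8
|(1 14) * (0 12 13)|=|(0 12 13)(1 14)|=6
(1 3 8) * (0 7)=[7, 3, 2, 8, 4, 5, 6, 0, 1]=(0 7)(1 3 8)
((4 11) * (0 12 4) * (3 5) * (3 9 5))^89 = ((0 12 4 11)(5 9))^89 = (0 12 4 11)(5 9)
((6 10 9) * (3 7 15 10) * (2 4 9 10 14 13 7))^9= (2 3 6 9 4)(7 15 14 13)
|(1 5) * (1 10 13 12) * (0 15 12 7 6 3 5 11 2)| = |(0 15 12 1 11 2)(3 5 10 13 7 6)| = 6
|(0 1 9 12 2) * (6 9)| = 6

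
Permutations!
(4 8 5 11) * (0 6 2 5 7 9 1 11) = (0 6 2 5)(1 11 4 8 7 9) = [6, 11, 5, 3, 8, 0, 2, 9, 7, 1, 10, 4]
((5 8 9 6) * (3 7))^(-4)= ((3 7)(5 8 9 6))^(-4)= (9)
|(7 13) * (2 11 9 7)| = 5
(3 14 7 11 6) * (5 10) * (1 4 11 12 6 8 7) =(1 4 11 8 7 12 6 3 14)(5 10) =[0, 4, 2, 14, 11, 10, 3, 12, 7, 9, 5, 8, 6, 13, 1]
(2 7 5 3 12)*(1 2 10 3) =(1 2 7 5)(3 12 10) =[0, 2, 7, 12, 4, 1, 6, 5, 8, 9, 3, 11, 10]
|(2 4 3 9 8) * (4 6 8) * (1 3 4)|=|(1 3 9)(2 6 8)|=3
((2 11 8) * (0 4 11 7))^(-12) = ((0 4 11 8 2 7))^(-12) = (11)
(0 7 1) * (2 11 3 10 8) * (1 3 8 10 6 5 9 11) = (0 7 3 6 5 9 11 8 2 1) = [7, 0, 1, 6, 4, 9, 5, 3, 2, 11, 10, 8]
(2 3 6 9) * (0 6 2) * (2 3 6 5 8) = (0 5 8 2 6 9) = [5, 1, 6, 3, 4, 8, 9, 7, 2, 0]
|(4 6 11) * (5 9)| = 6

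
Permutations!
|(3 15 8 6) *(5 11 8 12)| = 7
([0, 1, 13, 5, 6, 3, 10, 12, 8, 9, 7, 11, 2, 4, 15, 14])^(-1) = [0, 1, 12, 5, 13, 3, 4, 10, 8, 9, 6, 11, 7, 2, 15, 14]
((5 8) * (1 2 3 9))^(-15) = ((1 2 3 9)(5 8))^(-15) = (1 2 3 9)(5 8)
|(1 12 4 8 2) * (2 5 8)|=4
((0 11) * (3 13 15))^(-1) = ((0 11)(3 13 15))^(-1) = (0 11)(3 15 13)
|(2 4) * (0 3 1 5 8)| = |(0 3 1 5 8)(2 4)| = 10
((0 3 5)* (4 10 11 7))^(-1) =((0 3 5)(4 10 11 7))^(-1) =(0 5 3)(4 7 11 10)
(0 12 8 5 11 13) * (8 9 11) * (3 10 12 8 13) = (0 8 5 13)(3 10 12 9 11) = [8, 1, 2, 10, 4, 13, 6, 7, 5, 11, 12, 3, 9, 0]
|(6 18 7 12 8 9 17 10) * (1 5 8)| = |(1 5 8 9 17 10 6 18 7 12)| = 10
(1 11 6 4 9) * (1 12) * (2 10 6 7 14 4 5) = (1 11 7 14 4 9 12)(2 10 6 5) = [0, 11, 10, 3, 9, 2, 5, 14, 8, 12, 6, 7, 1, 13, 4]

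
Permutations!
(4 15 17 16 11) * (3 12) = [0, 1, 2, 12, 15, 5, 6, 7, 8, 9, 10, 4, 3, 13, 14, 17, 11, 16] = (3 12)(4 15 17 16 11)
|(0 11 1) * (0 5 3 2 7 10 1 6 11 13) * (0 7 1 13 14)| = |(0 14)(1 5 3 2)(6 11)(7 10 13)| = 12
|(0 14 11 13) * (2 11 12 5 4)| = |(0 14 12 5 4 2 11 13)| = 8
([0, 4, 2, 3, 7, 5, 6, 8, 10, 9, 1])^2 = [0, 7, 2, 3, 8, 5, 6, 10, 1, 9, 4]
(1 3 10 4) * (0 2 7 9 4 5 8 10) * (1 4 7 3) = (0 2 3)(5 8 10)(7 9) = [2, 1, 3, 0, 4, 8, 6, 9, 10, 7, 5]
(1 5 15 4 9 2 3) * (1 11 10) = (1 5 15 4 9 2 3 11 10) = [0, 5, 3, 11, 9, 15, 6, 7, 8, 2, 1, 10, 12, 13, 14, 4]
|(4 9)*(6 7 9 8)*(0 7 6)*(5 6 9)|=|(0 7 5 6 9 4 8)|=7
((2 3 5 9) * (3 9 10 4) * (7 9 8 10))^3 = (2 4 7 8 3 9 10 5)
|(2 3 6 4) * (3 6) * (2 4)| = |(2 6)| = 2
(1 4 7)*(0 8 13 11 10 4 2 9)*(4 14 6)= (0 8 13 11 10 14 6 4 7 1 2 9)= [8, 2, 9, 3, 7, 5, 4, 1, 13, 0, 14, 10, 12, 11, 6]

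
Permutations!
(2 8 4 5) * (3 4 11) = (2 8 11 3 4 5) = [0, 1, 8, 4, 5, 2, 6, 7, 11, 9, 10, 3]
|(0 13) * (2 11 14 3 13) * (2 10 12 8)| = 9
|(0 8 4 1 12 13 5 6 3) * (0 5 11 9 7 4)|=42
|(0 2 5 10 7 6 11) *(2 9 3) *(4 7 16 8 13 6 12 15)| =44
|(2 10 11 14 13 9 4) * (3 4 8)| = 9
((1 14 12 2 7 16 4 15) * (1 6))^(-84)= (1 4 2)(6 16 12)(7 14 15)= ((1 14 12 2 7 16 4 15 6))^(-84)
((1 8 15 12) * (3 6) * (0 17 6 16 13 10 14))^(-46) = (0 6 16 10)(1 15)(3 13 14 17)(8 12)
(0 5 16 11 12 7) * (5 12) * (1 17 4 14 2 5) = [12, 17, 5, 3, 14, 16, 6, 0, 8, 9, 10, 1, 7, 13, 2, 15, 11, 4] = (0 12 7)(1 17 4 14 2 5 16 11)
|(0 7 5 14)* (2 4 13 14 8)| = |(0 7 5 8 2 4 13 14)| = 8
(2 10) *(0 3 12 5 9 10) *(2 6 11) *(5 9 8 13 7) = (0 3 12 9 10 6 11 2)(5 8 13 7) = [3, 1, 0, 12, 4, 8, 11, 5, 13, 10, 6, 2, 9, 7]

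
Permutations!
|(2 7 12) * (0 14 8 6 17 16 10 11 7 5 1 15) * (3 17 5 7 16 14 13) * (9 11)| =60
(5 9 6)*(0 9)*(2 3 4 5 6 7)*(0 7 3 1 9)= [0, 9, 1, 4, 5, 7, 6, 2, 8, 3]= (1 9 3 4 5 7 2)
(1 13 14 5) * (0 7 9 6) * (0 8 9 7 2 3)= (0 2 3)(1 13 14 5)(6 8 9)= [2, 13, 3, 0, 4, 1, 8, 7, 9, 6, 10, 11, 12, 14, 5]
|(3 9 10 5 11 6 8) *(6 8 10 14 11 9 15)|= |(3 15 6 10 5 9 14 11 8)|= 9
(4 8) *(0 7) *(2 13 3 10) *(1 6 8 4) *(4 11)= (0 7)(1 6 8)(2 13 3 10)(4 11)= [7, 6, 13, 10, 11, 5, 8, 0, 1, 9, 2, 4, 12, 3]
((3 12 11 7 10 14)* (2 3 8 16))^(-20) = (2 8 10 11 3 16 14 7 12)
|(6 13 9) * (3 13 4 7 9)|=|(3 13)(4 7 9 6)|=4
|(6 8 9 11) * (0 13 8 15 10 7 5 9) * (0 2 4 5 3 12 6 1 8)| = 42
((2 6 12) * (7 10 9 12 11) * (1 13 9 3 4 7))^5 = ((1 13 9 12 2 6 11)(3 4 7 10))^5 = (1 6 12 13 11 2 9)(3 4 7 10)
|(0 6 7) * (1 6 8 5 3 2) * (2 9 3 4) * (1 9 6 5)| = |(0 8 1 5 4 2 9 3 6 7)| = 10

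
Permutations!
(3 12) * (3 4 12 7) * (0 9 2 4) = (0 9 2 4 12)(3 7) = [9, 1, 4, 7, 12, 5, 6, 3, 8, 2, 10, 11, 0]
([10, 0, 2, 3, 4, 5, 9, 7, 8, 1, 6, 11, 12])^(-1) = (12)(0 1 9 6 10)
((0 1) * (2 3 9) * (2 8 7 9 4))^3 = ((0 1)(2 3 4)(7 9 8))^3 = (9)(0 1)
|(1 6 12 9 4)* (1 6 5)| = 4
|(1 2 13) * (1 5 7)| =|(1 2 13 5 7)| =5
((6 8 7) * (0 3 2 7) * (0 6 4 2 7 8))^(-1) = ((0 3 7 4 2 8 6))^(-1) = (0 6 8 2 4 7 3)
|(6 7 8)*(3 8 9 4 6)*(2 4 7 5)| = 4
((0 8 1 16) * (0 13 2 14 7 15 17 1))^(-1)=(0 8)(1 17 15 7 14 2 13 16)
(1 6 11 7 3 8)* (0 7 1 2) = [7, 6, 0, 8, 4, 5, 11, 3, 2, 9, 10, 1] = (0 7 3 8 2)(1 6 11)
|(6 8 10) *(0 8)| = 4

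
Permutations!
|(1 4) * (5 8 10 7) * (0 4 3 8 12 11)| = 10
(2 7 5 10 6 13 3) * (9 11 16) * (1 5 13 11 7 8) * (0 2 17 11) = [2, 5, 8, 17, 4, 10, 0, 13, 1, 7, 6, 16, 12, 3, 14, 15, 9, 11] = (0 2 8 1 5 10 6)(3 17 11 16 9 7 13)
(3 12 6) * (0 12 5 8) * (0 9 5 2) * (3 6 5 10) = (0 12 5 8 9 10 3 2) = [12, 1, 0, 2, 4, 8, 6, 7, 9, 10, 3, 11, 5]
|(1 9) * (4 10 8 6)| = |(1 9)(4 10 8 6)| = 4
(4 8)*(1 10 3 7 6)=(1 10 3 7 6)(4 8)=[0, 10, 2, 7, 8, 5, 1, 6, 4, 9, 3]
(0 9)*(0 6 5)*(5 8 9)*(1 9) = (0 5)(1 9 6 8) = [5, 9, 2, 3, 4, 0, 8, 7, 1, 6]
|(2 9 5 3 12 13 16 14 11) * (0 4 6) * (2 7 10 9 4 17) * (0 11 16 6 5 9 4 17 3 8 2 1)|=|(0 3 12 13 6 11 7 10 4 5 8 2 17 1)(14 16)|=14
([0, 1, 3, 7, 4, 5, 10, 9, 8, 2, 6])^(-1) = [0, 1, 9, 2, 4, 5, 10, 3, 8, 7, 6]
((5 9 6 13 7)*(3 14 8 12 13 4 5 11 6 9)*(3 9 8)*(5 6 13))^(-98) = ((3 14)(4 6)(5 9 8 12)(7 11 13))^(-98) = (14)(5 8)(7 11 13)(9 12)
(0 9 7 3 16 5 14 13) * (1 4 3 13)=(0 9 7 13)(1 4 3 16 5 14)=[9, 4, 2, 16, 3, 14, 6, 13, 8, 7, 10, 11, 12, 0, 1, 15, 5]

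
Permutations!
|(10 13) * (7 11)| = 2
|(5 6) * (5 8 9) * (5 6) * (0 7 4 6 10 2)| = |(0 7 4 6 8 9 10 2)| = 8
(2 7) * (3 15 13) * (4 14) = (2 7)(3 15 13)(4 14) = [0, 1, 7, 15, 14, 5, 6, 2, 8, 9, 10, 11, 12, 3, 4, 13]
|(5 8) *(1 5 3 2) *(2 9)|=|(1 5 8 3 9 2)|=6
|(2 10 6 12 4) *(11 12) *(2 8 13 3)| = 9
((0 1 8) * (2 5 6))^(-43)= ((0 1 8)(2 5 6))^(-43)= (0 8 1)(2 6 5)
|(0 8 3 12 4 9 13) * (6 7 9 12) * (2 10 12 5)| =|(0 8 3 6 7 9 13)(2 10 12 4 5)| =35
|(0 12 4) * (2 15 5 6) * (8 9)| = 12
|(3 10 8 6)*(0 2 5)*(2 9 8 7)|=|(0 9 8 6 3 10 7 2 5)|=9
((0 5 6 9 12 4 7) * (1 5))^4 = ((0 1 5 6 9 12 4 7))^4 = (0 9)(1 12)(4 5)(6 7)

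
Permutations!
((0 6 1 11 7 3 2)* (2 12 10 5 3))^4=((0 6 1 11 7 2)(3 12 10 5))^4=(12)(0 7 1)(2 11 6)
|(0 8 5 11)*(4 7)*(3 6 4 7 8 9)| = 8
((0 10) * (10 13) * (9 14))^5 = (0 10 13)(9 14)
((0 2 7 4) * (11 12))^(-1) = (0 4 7 2)(11 12)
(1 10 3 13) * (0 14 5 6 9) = (0 14 5 6 9)(1 10 3 13) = [14, 10, 2, 13, 4, 6, 9, 7, 8, 0, 3, 11, 12, 1, 5]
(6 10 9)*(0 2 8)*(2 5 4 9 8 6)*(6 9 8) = (0 5 4 8)(2 9)(6 10) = [5, 1, 9, 3, 8, 4, 10, 7, 0, 2, 6]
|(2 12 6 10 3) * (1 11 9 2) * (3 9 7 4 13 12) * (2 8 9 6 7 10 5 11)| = 12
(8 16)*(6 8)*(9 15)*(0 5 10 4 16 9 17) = [5, 1, 2, 3, 16, 10, 8, 7, 9, 15, 4, 11, 12, 13, 14, 17, 6, 0] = (0 5 10 4 16 6 8 9 15 17)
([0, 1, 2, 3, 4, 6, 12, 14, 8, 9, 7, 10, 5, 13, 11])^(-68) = (14)(5 6 12)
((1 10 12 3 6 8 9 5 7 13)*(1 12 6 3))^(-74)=((1 10 6 8 9 5 7 13 12))^(-74)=(1 13 5 8 10 12 7 9 6)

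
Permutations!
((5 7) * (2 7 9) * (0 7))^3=(0 9 7 2 5)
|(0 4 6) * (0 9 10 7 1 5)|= 8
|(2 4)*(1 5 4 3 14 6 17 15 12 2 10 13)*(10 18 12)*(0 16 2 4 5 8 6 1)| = 12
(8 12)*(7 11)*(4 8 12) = (12)(4 8)(7 11) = [0, 1, 2, 3, 8, 5, 6, 11, 4, 9, 10, 7, 12]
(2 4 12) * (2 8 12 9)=(2 4 9)(8 12)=[0, 1, 4, 3, 9, 5, 6, 7, 12, 2, 10, 11, 8]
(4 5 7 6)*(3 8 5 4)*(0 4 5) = [4, 1, 2, 8, 5, 7, 3, 6, 0] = (0 4 5 7 6 3 8)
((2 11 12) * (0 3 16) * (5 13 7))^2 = ((0 3 16)(2 11 12)(5 13 7))^2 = (0 16 3)(2 12 11)(5 7 13)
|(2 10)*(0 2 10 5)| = 3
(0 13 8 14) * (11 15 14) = (0 13 8 11 15 14) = [13, 1, 2, 3, 4, 5, 6, 7, 11, 9, 10, 15, 12, 8, 0, 14]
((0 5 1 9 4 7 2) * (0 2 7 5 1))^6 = (0 1 9 4 5)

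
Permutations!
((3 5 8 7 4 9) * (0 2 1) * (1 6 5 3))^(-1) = ((0 2 6 5 8 7 4 9 1))^(-1) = (0 1 9 4 7 8 5 6 2)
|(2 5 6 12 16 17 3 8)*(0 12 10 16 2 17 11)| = |(0 12 2 5 6 10 16 11)(3 8 17)| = 24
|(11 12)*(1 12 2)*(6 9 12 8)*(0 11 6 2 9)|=|(0 11 9 12 6)(1 8 2)|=15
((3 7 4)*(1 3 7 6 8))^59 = (1 8 6 3)(4 7)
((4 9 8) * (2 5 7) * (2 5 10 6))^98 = ((2 10 6)(4 9 8)(5 7))^98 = (2 6 10)(4 8 9)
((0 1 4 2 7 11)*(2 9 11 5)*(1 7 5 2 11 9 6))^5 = ((0 7 2 5 11)(1 4 6))^5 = (11)(1 6 4)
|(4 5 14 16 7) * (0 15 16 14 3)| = |(0 15 16 7 4 5 3)| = 7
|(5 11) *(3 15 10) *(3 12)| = |(3 15 10 12)(5 11)| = 4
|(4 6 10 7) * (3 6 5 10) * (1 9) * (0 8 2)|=|(0 8 2)(1 9)(3 6)(4 5 10 7)|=12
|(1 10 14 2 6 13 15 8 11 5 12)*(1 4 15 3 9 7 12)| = |(1 10 14 2 6 13 3 9 7 12 4 15 8 11 5)| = 15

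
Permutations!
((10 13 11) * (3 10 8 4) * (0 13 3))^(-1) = (0 4 8 11 13)(3 10)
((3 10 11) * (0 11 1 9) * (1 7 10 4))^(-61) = ((0 11 3 4 1 9)(7 10))^(-61) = (0 9 1 4 3 11)(7 10)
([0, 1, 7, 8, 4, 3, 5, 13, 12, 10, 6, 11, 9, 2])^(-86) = (2 7 13)(3 6 9 8 5 10 12)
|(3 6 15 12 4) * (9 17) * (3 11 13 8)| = |(3 6 15 12 4 11 13 8)(9 17)| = 8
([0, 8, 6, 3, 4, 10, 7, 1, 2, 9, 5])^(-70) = (10)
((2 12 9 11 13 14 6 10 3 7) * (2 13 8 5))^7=((2 12 9 11 8 5)(3 7 13 14 6 10))^7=(2 12 9 11 8 5)(3 7 13 14 6 10)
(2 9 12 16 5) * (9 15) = [0, 1, 15, 3, 4, 2, 6, 7, 8, 12, 10, 11, 16, 13, 14, 9, 5] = (2 15 9 12 16 5)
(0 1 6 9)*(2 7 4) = (0 1 6 9)(2 7 4) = [1, 6, 7, 3, 2, 5, 9, 4, 8, 0]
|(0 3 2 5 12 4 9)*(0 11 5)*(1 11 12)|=3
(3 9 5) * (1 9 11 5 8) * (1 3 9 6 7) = (1 6 7)(3 11 5 9 8) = [0, 6, 2, 11, 4, 9, 7, 1, 3, 8, 10, 5]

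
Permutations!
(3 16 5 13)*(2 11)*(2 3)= (2 11 3 16 5 13)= [0, 1, 11, 16, 4, 13, 6, 7, 8, 9, 10, 3, 12, 2, 14, 15, 5]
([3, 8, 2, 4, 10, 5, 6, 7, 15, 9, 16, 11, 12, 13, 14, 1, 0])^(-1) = (0 16 10 4 3)(1 15 8)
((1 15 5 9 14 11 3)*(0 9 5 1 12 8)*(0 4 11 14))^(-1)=(0 9)(1 15)(3 11 4 8 12)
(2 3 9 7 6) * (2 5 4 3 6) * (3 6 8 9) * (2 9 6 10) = [0, 1, 8, 3, 10, 4, 5, 9, 6, 7, 2] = (2 8 6 5 4 10)(7 9)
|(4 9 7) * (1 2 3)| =|(1 2 3)(4 9 7)| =3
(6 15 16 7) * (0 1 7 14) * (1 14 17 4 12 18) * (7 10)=(0 14)(1 10 7 6 15 16 17 4 12 18)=[14, 10, 2, 3, 12, 5, 15, 6, 8, 9, 7, 11, 18, 13, 0, 16, 17, 4, 1]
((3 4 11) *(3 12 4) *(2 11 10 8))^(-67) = (2 8 10 4 12 11)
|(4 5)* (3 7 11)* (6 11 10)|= |(3 7 10 6 11)(4 5)|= 10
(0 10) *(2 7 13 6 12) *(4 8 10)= (0 4 8 10)(2 7 13 6 12)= [4, 1, 7, 3, 8, 5, 12, 13, 10, 9, 0, 11, 2, 6]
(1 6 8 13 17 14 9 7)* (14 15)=(1 6 8 13 17 15 14 9 7)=[0, 6, 2, 3, 4, 5, 8, 1, 13, 7, 10, 11, 12, 17, 9, 14, 16, 15]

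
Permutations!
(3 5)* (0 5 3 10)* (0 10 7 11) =[5, 1, 2, 3, 4, 7, 6, 11, 8, 9, 10, 0] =(0 5 7 11)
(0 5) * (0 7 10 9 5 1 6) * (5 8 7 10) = (0 1 6)(5 10 9 8 7) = [1, 6, 2, 3, 4, 10, 0, 5, 7, 8, 9]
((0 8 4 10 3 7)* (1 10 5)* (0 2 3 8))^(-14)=(1 10 8 4 5)(2 3 7)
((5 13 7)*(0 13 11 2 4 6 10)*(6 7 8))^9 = (0 10 6 8 13)(2 11 5 7 4)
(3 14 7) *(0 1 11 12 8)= (0 1 11 12 8)(3 14 7)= [1, 11, 2, 14, 4, 5, 6, 3, 0, 9, 10, 12, 8, 13, 7]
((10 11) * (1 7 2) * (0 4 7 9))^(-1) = (0 9 1 2 7 4)(10 11)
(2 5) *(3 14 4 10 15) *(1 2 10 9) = [0, 2, 5, 14, 9, 10, 6, 7, 8, 1, 15, 11, 12, 13, 4, 3] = (1 2 5 10 15 3 14 4 9)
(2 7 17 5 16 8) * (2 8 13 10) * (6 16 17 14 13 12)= (2 7 14 13 10)(5 17)(6 16 12)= [0, 1, 7, 3, 4, 17, 16, 14, 8, 9, 2, 11, 6, 10, 13, 15, 12, 5]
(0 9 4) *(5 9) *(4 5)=(0 4)(5 9)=[4, 1, 2, 3, 0, 9, 6, 7, 8, 5]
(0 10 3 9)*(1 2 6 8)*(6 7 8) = (0 10 3 9)(1 2 7 8) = [10, 2, 7, 9, 4, 5, 6, 8, 1, 0, 3]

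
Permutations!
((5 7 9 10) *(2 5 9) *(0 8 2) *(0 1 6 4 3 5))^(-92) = ((0 8 2)(1 6 4 3 5 7)(9 10))^(-92) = (10)(0 8 2)(1 5 4)(3 6 7)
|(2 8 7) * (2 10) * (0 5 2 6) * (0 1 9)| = 9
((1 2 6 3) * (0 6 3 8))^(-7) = (0 8 6)(1 3 2)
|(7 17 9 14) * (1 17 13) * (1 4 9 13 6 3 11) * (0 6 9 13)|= 6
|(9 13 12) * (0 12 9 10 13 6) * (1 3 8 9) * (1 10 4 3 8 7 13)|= |(0 12 4 3 7 13 10 1 8 9 6)|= 11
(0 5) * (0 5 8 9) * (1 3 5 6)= (0 8 9)(1 3 5 6)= [8, 3, 2, 5, 4, 6, 1, 7, 9, 0]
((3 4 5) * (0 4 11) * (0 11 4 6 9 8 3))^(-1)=(11)(0 5 4 3 8 9 6)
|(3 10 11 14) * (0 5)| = 4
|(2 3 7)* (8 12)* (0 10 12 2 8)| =|(0 10 12)(2 3 7 8)| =12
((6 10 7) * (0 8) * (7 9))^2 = (6 9)(7 10)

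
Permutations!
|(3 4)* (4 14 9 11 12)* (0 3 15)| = |(0 3 14 9 11 12 4 15)| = 8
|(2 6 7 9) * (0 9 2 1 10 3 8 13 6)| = 10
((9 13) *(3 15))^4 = ((3 15)(9 13))^4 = (15)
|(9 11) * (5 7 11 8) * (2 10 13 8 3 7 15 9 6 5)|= |(2 10 13 8)(3 7 11 6 5 15 9)|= 28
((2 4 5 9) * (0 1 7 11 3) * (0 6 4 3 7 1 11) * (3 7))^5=(0 5 11 9 3 2 6 7 4)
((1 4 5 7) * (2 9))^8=(9)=((1 4 5 7)(2 9))^8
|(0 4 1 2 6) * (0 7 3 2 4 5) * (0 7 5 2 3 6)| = 6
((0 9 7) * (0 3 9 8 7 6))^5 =(0 6 9 3 7 8)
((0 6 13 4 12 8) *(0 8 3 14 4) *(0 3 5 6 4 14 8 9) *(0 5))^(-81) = (14)(3 5)(6 8)(9 13)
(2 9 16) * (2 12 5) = (2 9 16 12 5) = [0, 1, 9, 3, 4, 2, 6, 7, 8, 16, 10, 11, 5, 13, 14, 15, 12]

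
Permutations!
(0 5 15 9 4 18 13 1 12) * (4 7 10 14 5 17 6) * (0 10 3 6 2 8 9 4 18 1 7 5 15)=[17, 12, 8, 6, 1, 0, 18, 3, 9, 5, 14, 11, 10, 7, 15, 4, 16, 2, 13]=(0 17 2 8 9 5)(1 12 10 14 15 4)(3 6 18 13 7)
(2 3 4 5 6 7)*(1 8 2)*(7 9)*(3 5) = (1 8 2 5 6 9 7)(3 4) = [0, 8, 5, 4, 3, 6, 9, 1, 2, 7]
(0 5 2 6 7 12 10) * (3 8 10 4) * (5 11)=(0 11 5 2 6 7 12 4 3 8 10)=[11, 1, 6, 8, 3, 2, 7, 12, 10, 9, 0, 5, 4]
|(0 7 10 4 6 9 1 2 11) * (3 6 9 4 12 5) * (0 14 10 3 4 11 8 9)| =20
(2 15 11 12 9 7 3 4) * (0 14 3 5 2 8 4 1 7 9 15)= (0 14 3 1 7 5 2)(4 8)(11 12 15)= [14, 7, 0, 1, 8, 2, 6, 5, 4, 9, 10, 12, 15, 13, 3, 11]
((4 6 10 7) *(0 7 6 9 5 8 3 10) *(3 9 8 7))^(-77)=(0 6 10 3)(4 5 8 7 9)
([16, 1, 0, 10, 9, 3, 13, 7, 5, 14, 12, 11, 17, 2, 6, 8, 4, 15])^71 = (0 2 13 6 14 9 4 16)(3 10 12 17 15 8 5)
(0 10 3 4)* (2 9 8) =(0 10 3 4)(2 9 8) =[10, 1, 9, 4, 0, 5, 6, 7, 2, 8, 3]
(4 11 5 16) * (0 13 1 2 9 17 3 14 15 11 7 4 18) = (0 13 1 2 9 17 3 14 15 11 5 16 18)(4 7) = [13, 2, 9, 14, 7, 16, 6, 4, 8, 17, 10, 5, 12, 1, 15, 11, 18, 3, 0]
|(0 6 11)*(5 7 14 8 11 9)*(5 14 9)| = 8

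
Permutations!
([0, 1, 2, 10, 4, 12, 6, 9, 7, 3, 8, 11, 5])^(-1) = (3 9 7 8 10)(5 12)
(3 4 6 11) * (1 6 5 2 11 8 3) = (1 6 8 3 4 5 2 11) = [0, 6, 11, 4, 5, 2, 8, 7, 3, 9, 10, 1]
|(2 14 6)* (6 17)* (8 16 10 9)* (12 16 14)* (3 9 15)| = |(2 12 16 10 15 3 9 8 14 17 6)| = 11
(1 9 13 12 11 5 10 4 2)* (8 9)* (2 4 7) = (1 8 9 13 12 11 5 10 7 2) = [0, 8, 1, 3, 4, 10, 6, 2, 9, 13, 7, 5, 11, 12]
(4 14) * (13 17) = [0, 1, 2, 3, 14, 5, 6, 7, 8, 9, 10, 11, 12, 17, 4, 15, 16, 13] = (4 14)(13 17)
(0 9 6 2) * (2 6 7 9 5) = (0 5 2)(7 9) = [5, 1, 0, 3, 4, 2, 6, 9, 8, 7]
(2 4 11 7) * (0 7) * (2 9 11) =(0 7 9 11)(2 4) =[7, 1, 4, 3, 2, 5, 6, 9, 8, 11, 10, 0]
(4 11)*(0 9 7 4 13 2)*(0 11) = (0 9 7 4)(2 11 13) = [9, 1, 11, 3, 0, 5, 6, 4, 8, 7, 10, 13, 12, 2]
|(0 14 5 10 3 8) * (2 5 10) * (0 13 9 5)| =|(0 14 10 3 8 13 9 5 2)| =9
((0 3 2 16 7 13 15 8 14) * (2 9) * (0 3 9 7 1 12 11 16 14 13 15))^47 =(0 2 3 15 13 9 14 7 8)(1 16 11 12)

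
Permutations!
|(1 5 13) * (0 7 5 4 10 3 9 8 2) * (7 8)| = |(0 8 2)(1 4 10 3 9 7 5 13)| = 24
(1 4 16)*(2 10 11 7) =(1 4 16)(2 10 11 7) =[0, 4, 10, 3, 16, 5, 6, 2, 8, 9, 11, 7, 12, 13, 14, 15, 1]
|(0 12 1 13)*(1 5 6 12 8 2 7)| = 6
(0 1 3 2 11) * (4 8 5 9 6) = (0 1 3 2 11)(4 8 5 9 6) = [1, 3, 11, 2, 8, 9, 4, 7, 5, 6, 10, 0]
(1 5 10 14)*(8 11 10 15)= [0, 5, 2, 3, 4, 15, 6, 7, 11, 9, 14, 10, 12, 13, 1, 8]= (1 5 15 8 11 10 14)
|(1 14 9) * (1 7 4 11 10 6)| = |(1 14 9 7 4 11 10 6)| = 8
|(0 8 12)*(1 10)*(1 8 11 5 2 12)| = |(0 11 5 2 12)(1 10 8)| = 15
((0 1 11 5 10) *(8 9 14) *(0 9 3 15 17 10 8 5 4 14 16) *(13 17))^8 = ((0 1 11 4 14 5 8 3 15 13 17 10 9 16))^8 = (0 15 11 17 14 9 8)(1 13 4 10 5 16 3)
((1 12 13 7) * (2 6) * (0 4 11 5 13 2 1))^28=(0 13 11)(4 7 5)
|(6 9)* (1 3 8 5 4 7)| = |(1 3 8 5 4 7)(6 9)| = 6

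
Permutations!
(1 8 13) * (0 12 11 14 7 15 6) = (0 12 11 14 7 15 6)(1 8 13) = [12, 8, 2, 3, 4, 5, 0, 15, 13, 9, 10, 14, 11, 1, 7, 6]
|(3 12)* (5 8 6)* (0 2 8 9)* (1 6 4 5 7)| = 6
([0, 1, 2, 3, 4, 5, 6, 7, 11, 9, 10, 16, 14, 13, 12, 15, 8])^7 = [0, 1, 2, 3, 4, 5, 6, 7, 11, 9, 10, 16, 14, 13, 12, 15, 8]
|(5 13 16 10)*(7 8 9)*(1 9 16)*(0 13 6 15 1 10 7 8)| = 11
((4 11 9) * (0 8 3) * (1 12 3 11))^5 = (0 1 11 3 4 8 12 9) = ((0 8 11 9 4 1 12 3))^5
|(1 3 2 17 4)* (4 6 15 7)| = 8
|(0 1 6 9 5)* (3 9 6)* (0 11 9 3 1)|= 3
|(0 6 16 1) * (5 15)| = 4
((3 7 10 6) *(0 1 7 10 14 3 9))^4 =(0 3)(1 10)(6 7)(9 14)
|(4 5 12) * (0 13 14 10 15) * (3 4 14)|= 9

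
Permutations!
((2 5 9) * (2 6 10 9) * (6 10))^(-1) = ((2 5)(9 10))^(-1) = (2 5)(9 10)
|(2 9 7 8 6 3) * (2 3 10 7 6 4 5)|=8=|(2 9 6 10 7 8 4 5)|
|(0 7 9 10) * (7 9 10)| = 4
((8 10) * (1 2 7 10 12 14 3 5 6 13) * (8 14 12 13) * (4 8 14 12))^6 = (1 8 12 7)(2 13 4 10)(3 6)(5 14)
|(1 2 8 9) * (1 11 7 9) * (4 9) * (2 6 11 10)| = 9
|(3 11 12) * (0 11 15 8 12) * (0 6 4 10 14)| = 12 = |(0 11 6 4 10 14)(3 15 8 12)|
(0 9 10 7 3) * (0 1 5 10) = [9, 5, 2, 1, 4, 10, 6, 3, 8, 0, 7] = (0 9)(1 5 10 7 3)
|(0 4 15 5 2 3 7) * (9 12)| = |(0 4 15 5 2 3 7)(9 12)| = 14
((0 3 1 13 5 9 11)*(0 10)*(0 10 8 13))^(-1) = ((0 3 1)(5 9 11 8 13))^(-1) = (0 1 3)(5 13 8 11 9)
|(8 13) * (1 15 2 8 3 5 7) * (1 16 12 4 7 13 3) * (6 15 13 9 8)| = 12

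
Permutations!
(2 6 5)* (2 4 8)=(2 6 5 4 8)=[0, 1, 6, 3, 8, 4, 5, 7, 2]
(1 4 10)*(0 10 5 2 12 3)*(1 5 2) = [10, 4, 12, 0, 2, 1, 6, 7, 8, 9, 5, 11, 3] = (0 10 5 1 4 2 12 3)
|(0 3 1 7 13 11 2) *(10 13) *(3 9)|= |(0 9 3 1 7 10 13 11 2)|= 9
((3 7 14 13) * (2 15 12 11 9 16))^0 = ((2 15 12 11 9 16)(3 7 14 13))^0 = (16)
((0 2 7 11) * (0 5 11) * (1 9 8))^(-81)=(5 11)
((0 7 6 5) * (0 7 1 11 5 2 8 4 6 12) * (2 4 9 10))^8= (0 11 7)(1 5 12)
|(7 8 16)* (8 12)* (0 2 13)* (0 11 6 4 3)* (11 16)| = |(0 2 13 16 7 12 8 11 6 4 3)| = 11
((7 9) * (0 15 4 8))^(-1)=(0 8 4 15)(7 9)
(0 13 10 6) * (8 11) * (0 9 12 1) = [13, 0, 2, 3, 4, 5, 9, 7, 11, 12, 6, 8, 1, 10] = (0 13 10 6 9 12 1)(8 11)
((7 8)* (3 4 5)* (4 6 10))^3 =((3 6 10 4 5)(7 8))^3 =(3 4 6 5 10)(7 8)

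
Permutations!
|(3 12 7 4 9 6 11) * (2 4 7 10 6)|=15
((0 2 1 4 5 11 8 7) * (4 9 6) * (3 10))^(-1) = (0 7 8 11 5 4 6 9 1 2)(3 10)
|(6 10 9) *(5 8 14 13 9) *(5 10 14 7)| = 12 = |(5 8 7)(6 14 13 9)|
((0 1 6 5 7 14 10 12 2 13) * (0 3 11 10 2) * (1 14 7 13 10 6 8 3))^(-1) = ((0 14 2 10 12)(1 8 3 11 6 5 13))^(-1) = (0 12 10 2 14)(1 13 5 6 11 3 8)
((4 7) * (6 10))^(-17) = ((4 7)(6 10))^(-17) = (4 7)(6 10)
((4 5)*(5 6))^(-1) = (4 5 6)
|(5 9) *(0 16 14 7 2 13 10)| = 14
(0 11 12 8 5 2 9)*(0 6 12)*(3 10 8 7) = (0 11)(2 9 6 12 7 3 10 8 5) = [11, 1, 9, 10, 4, 2, 12, 3, 5, 6, 8, 0, 7]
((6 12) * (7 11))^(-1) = (6 12)(7 11)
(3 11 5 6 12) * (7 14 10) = (3 11 5 6 12)(7 14 10) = [0, 1, 2, 11, 4, 6, 12, 14, 8, 9, 7, 5, 3, 13, 10]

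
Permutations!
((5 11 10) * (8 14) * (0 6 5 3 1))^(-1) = (0 1 3 10 11 5 6)(8 14)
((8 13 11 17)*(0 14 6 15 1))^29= (0 1 15 6 14)(8 13 11 17)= ((0 14 6 15 1)(8 13 11 17))^29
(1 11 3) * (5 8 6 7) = [0, 11, 2, 1, 4, 8, 7, 5, 6, 9, 10, 3] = (1 11 3)(5 8 6 7)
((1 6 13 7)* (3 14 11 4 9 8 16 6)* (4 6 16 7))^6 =((16)(1 3 14 11 6 13 4 9 8 7))^6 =(16)(1 4 14 8 6)(3 9 11 7 13)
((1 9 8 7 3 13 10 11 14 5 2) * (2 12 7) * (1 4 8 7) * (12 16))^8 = (1 5 10 7 12 14 13 9 16 11 3)(2 8 4)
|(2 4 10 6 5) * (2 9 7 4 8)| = |(2 8)(4 10 6 5 9 7)| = 6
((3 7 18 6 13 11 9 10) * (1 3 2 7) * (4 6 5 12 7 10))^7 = ((1 3)(2 10)(4 6 13 11 9)(5 12 7 18))^7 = (1 3)(2 10)(4 13 9 6 11)(5 18 7 12)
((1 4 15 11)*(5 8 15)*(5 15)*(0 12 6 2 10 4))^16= (0 11 4 2 12 1 15 10 6)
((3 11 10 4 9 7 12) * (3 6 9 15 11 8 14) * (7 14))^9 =(3 7 6 14 8 12 9)(4 15 11 10) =((3 8 7 12 6 9 14)(4 15 11 10))^9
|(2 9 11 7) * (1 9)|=|(1 9 11 7 2)|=5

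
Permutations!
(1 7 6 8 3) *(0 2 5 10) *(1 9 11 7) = (0 2 5 10)(3 9 11 7 6 8) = [2, 1, 5, 9, 4, 10, 8, 6, 3, 11, 0, 7]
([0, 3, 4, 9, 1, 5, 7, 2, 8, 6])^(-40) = (1 9 7 4 3 6 2)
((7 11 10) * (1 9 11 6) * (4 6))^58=(1 11 7 6 9 10 4)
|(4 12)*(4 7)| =|(4 12 7)| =3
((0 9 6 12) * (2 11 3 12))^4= (0 11 9 3 6 12 2)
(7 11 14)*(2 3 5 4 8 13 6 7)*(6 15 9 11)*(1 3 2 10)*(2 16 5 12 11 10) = (1 3 12 11 14 2 16 5 4 8 13 15 9 10)(6 7) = [0, 3, 16, 12, 8, 4, 7, 6, 13, 10, 1, 14, 11, 15, 2, 9, 5]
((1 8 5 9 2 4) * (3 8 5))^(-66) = (1 4 2 9 5)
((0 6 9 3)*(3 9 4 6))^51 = (9)(0 3)(4 6)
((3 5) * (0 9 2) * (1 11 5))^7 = ((0 9 2)(1 11 5 3))^7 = (0 9 2)(1 3 5 11)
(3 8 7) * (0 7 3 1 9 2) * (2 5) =(0 7 1 9 5 2)(3 8) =[7, 9, 0, 8, 4, 2, 6, 1, 3, 5]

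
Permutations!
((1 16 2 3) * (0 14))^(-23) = ((0 14)(1 16 2 3))^(-23) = (0 14)(1 16 2 3)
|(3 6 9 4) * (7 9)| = |(3 6 7 9 4)| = 5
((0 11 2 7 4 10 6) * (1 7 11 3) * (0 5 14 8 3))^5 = ((1 7 4 10 6 5 14 8 3)(2 11))^5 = (1 5 7 14 4 8 10 3 6)(2 11)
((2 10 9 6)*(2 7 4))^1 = (2 10 9 6 7 4)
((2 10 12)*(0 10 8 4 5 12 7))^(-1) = (0 7 10)(2 12 5 4 8)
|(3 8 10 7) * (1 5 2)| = 12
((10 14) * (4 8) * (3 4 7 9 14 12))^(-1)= (3 12 10 14 9 7 8 4)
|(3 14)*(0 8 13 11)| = |(0 8 13 11)(3 14)| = 4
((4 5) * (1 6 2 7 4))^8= (1 2 4)(5 6 7)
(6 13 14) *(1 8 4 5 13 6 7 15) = (1 8 4 5 13 14 7 15) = [0, 8, 2, 3, 5, 13, 6, 15, 4, 9, 10, 11, 12, 14, 7, 1]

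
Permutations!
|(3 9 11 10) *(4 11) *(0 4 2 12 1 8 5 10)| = 24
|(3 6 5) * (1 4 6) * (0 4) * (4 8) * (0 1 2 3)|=|(0 8 4 6 5)(2 3)|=10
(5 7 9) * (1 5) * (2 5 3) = [0, 3, 5, 2, 4, 7, 6, 9, 8, 1] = (1 3 2 5 7 9)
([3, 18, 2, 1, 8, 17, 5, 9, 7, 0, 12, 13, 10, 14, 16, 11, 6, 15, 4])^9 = [3, 18, 2, 1, 8, 17, 5, 9, 7, 0, 12, 13, 10, 14, 16, 11, 6, 15, 4]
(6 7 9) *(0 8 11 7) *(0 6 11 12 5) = (0 8 12 5)(7 9 11) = [8, 1, 2, 3, 4, 0, 6, 9, 12, 11, 10, 7, 5]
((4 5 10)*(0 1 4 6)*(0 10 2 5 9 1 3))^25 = (0 3)(1 4 9)(2 5)(6 10)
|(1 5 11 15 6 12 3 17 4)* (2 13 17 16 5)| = 35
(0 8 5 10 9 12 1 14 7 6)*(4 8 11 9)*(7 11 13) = (0 13 7 6)(1 14 11 9 12)(4 8 5 10) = [13, 14, 2, 3, 8, 10, 0, 6, 5, 12, 4, 9, 1, 7, 11]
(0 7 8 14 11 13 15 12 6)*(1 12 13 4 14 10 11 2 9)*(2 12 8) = (0 7 2 9 1 8 10 11 4 14 12 6)(13 15) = [7, 8, 9, 3, 14, 5, 0, 2, 10, 1, 11, 4, 6, 15, 12, 13]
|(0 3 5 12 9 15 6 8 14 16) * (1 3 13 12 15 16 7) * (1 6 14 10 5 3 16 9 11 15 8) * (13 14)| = |(0 14 7 6 1 16)(5 8 10)(11 15 13 12)| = 12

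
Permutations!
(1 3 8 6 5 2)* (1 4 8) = (1 3)(2 4 8 6 5) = [0, 3, 4, 1, 8, 2, 5, 7, 6]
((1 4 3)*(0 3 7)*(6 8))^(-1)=(0 7 4 1 3)(6 8)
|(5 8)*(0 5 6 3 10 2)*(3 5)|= |(0 3 10 2)(5 8 6)|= 12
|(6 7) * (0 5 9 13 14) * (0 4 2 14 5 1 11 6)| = |(0 1 11 6 7)(2 14 4)(5 9 13)| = 15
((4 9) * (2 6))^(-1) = (2 6)(4 9)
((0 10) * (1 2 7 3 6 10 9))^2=(0 1 7 6)(2 3 10 9)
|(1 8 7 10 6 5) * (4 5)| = 7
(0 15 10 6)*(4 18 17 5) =(0 15 10 6)(4 18 17 5) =[15, 1, 2, 3, 18, 4, 0, 7, 8, 9, 6, 11, 12, 13, 14, 10, 16, 5, 17]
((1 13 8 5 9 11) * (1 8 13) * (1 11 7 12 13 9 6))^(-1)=(1 6 5 8 11)(7 9 13 12)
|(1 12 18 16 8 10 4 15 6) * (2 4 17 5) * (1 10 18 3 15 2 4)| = 30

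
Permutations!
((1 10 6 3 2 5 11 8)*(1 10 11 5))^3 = ((1 11 8 10 6 3 2))^3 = (1 10 2 8 3 11 6)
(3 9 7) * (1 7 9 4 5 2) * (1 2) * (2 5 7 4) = (9)(1 4 7 3 2 5) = [0, 4, 5, 2, 7, 1, 6, 3, 8, 9]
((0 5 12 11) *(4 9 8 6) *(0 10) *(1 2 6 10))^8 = ((0 5 12 11 1 2 6 4 9 8 10))^8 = (0 9 2 12 10 4 1 5 8 6 11)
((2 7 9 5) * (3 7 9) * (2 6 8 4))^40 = (2 8 5)(4 6 9)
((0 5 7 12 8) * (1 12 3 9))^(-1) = (0 8 12 1 9 3 7 5)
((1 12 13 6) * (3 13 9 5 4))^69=(1 3 9 6 4 12 13 5)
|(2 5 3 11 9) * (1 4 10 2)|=8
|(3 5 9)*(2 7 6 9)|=6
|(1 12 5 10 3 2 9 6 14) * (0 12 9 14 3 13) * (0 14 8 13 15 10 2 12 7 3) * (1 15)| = |(0 7 3 12 5 2 8 13 14 15 10 1 9 6)| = 14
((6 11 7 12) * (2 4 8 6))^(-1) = (2 12 7 11 6 8 4)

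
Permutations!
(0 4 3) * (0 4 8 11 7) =(0 8 11 7)(3 4) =[8, 1, 2, 4, 3, 5, 6, 0, 11, 9, 10, 7]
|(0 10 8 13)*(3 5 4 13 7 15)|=|(0 10 8 7 15 3 5 4 13)|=9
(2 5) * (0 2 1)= (0 2 5 1)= [2, 0, 5, 3, 4, 1]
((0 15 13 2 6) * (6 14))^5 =(0 6 14 2 13 15) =((0 15 13 2 14 6))^5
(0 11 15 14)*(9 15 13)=(0 11 13 9 15 14)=[11, 1, 2, 3, 4, 5, 6, 7, 8, 15, 10, 13, 12, 9, 0, 14]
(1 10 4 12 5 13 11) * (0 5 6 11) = [5, 10, 2, 3, 12, 13, 11, 7, 8, 9, 4, 1, 6, 0] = (0 5 13)(1 10 4 12 6 11)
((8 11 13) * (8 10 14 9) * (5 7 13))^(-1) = (5 11 8 9 14 10 13 7)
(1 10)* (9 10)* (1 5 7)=[0, 9, 2, 3, 4, 7, 6, 1, 8, 10, 5]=(1 9 10 5 7)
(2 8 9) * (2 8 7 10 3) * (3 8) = (2 7 10 8 9 3) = [0, 1, 7, 2, 4, 5, 6, 10, 9, 3, 8]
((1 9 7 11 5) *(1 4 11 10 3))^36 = ((1 9 7 10 3)(4 11 5))^36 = (11)(1 9 7 10 3)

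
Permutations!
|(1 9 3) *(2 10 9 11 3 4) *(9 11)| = |(1 9 4 2 10 11 3)| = 7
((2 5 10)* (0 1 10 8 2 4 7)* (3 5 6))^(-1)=(0 7 4 10 1)(2 8 5 3 6)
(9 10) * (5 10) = (5 10 9) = [0, 1, 2, 3, 4, 10, 6, 7, 8, 5, 9]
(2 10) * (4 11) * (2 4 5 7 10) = (4 11 5 7 10) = [0, 1, 2, 3, 11, 7, 6, 10, 8, 9, 4, 5]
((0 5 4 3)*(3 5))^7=(0 3)(4 5)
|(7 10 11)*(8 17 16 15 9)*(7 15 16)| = 7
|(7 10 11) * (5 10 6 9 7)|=3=|(5 10 11)(6 9 7)|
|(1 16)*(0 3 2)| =|(0 3 2)(1 16)| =6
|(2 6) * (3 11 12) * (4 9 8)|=|(2 6)(3 11 12)(4 9 8)|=6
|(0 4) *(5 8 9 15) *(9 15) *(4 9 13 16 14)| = 6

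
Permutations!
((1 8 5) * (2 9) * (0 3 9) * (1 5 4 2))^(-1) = ((0 3 9 1 8 4 2))^(-1) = (0 2 4 8 1 9 3)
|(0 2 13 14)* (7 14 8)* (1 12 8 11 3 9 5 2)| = 6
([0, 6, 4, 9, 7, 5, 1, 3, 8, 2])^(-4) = [0, 1, 4, 9, 7, 5, 6, 3, 8, 2]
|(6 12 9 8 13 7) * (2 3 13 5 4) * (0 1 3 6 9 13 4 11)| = |(0 1 3 4 2 6 12 13 7 9 8 5 11)| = 13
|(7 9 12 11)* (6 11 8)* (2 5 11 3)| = |(2 5 11 7 9 12 8 6 3)| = 9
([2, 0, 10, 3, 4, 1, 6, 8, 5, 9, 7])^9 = [10, 2, 7, 3, 4, 0, 6, 5, 1, 9, 8]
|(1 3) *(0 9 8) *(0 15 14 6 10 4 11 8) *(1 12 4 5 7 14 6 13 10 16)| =|(0 9)(1 3 12 4 11 8 15 6 16)(5 7 14 13 10)| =90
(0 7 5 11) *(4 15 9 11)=(0 7 5 4 15 9 11)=[7, 1, 2, 3, 15, 4, 6, 5, 8, 11, 10, 0, 12, 13, 14, 9]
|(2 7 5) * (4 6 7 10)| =6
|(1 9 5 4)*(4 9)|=|(1 4)(5 9)|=2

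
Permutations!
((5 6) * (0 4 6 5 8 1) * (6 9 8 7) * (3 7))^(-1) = (0 1 8 9 4)(3 6 7)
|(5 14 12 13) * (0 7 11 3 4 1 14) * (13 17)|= 11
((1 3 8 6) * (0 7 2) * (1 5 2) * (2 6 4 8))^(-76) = ((0 7 1 3 2)(4 8)(5 6))^(-76) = (8)(0 2 3 1 7)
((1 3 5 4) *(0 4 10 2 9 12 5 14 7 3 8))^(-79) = ((0 4 1 8)(2 9 12 5 10)(3 14 7))^(-79) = (0 4 1 8)(2 9 12 5 10)(3 7 14)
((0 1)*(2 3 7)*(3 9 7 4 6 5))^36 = (9)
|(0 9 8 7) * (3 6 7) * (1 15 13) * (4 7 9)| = |(0 4 7)(1 15 13)(3 6 9 8)| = 12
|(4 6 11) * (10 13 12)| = |(4 6 11)(10 13 12)| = 3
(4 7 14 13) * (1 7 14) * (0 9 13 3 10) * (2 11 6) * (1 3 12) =(0 9 13 4 14 12 1 7 3 10)(2 11 6) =[9, 7, 11, 10, 14, 5, 2, 3, 8, 13, 0, 6, 1, 4, 12]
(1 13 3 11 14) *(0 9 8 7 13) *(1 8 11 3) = (0 9 11 14 8 7 13 1) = [9, 0, 2, 3, 4, 5, 6, 13, 7, 11, 10, 14, 12, 1, 8]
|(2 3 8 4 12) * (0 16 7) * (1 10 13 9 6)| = 15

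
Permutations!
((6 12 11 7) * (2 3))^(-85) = ((2 3)(6 12 11 7))^(-85) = (2 3)(6 7 11 12)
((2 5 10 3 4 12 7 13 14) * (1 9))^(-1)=(1 9)(2 14 13 7 12 4 3 10 5)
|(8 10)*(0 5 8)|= 4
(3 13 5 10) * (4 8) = (3 13 5 10)(4 8) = [0, 1, 2, 13, 8, 10, 6, 7, 4, 9, 3, 11, 12, 5]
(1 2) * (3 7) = [0, 2, 1, 7, 4, 5, 6, 3] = (1 2)(3 7)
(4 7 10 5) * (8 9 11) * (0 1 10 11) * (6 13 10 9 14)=(0 1 9)(4 7 11 8 14 6 13 10 5)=[1, 9, 2, 3, 7, 4, 13, 11, 14, 0, 5, 8, 12, 10, 6]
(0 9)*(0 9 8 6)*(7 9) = (0 8 6)(7 9) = [8, 1, 2, 3, 4, 5, 0, 9, 6, 7]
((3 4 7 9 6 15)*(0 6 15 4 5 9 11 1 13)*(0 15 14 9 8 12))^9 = (0 5 13 7)(1 4 12 3)(6 8 15 11)(9 14)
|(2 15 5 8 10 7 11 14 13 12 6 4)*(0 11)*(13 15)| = 40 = |(0 11 14 15 5 8 10 7)(2 13 12 6 4)|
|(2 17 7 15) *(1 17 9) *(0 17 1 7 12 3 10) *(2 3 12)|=|(0 17 2 9 7 15 3 10)|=8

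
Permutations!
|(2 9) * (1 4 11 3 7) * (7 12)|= 6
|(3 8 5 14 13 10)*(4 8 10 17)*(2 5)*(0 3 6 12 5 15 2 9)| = 12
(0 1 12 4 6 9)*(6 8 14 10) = (0 1 12 4 8 14 10 6 9) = [1, 12, 2, 3, 8, 5, 9, 7, 14, 0, 6, 11, 4, 13, 10]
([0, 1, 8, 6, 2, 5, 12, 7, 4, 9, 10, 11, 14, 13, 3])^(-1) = (2 4 8)(3 14 12 6)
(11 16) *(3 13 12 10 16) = (3 13 12 10 16 11) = [0, 1, 2, 13, 4, 5, 6, 7, 8, 9, 16, 3, 10, 12, 14, 15, 11]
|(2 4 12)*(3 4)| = 4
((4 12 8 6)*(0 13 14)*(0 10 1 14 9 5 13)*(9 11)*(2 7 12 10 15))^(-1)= (1 10 4 6 8 12 7 2 15 14)(5 9 11 13)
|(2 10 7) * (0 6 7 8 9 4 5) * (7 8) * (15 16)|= |(0 6 8 9 4 5)(2 10 7)(15 16)|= 6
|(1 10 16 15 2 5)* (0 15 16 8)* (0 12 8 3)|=14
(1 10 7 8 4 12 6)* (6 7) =(1 10 6)(4 12 7 8) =[0, 10, 2, 3, 12, 5, 1, 8, 4, 9, 6, 11, 7]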